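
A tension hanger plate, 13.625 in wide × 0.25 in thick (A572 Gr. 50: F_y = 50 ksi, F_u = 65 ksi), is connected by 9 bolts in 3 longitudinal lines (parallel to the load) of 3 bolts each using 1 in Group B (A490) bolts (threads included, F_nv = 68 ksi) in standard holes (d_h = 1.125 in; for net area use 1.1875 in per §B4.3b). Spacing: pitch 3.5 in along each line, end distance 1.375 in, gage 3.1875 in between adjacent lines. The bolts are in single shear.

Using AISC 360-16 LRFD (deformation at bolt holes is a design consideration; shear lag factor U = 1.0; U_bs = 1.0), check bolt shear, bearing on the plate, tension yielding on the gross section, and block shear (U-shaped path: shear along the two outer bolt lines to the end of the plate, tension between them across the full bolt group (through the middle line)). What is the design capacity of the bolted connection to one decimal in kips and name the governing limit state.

127.8 kips (block shear governs)

Bolt shear: A_b = π(1)²/4 = 0.7854 in². φR_n = 0.75 × 68 × 0.7854 × 9 × 1 = 360.5 kips.
Bearing (0.25 in plate, F_u = 65 ksi): end bolts L_c = 1.375 − 1.125/2 = 0.8125, R_n = min(1.2×0.8125×0.25×65, 2.4×1×0.25×65) = 15.844 kips/bolt; interior L_c = 3.5 − 1.125 = 2.375, R_n = 39 kips/bolt. φR_n = 0.75 × (3×15.844 + 6×39) = 211.1 kips.
Tension yield (gross): A_g = 13.625×0.25 = 3.4063 in². φR_n = 0.90 × 50 × 3.4063 = 153.3 kips.
Block shear: shear path 2×[1.375+2×3.5] = 2×8.375 in, A_gv = 4.1875, A_nv = 2×(8.375 − 2.5×1.1875)×0.25 = 2.7031 in²; tension across gage: (6.375 − 2×1.1875)×0.25 = 1 in². R_n = min(0.6×65×2.7031, 0.6×50×4.1875) + 1.0×65×1 = min(105.42, 125.63) + 65 = 170.42 kips. φR_n = 0.75 × 170.42 = 127.8 kips.
Governing: min(360.5, 211.1, 153.3, 127.8) = 127.8 kips → block shear.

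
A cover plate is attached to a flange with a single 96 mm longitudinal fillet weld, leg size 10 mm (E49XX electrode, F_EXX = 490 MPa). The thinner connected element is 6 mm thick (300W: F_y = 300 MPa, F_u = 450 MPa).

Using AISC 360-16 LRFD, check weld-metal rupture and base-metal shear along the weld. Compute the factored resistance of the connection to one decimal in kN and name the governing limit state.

103.7 kN (base-metal shear governs)

Weld metal: throat = 0.707×10 = 7.07 mm, L = 96 mm. φR_n = 0.75 × 0.6 × 490 × 7.07 × 96 = 149.7 kN.
Base metal shear (6 mm plate): yield φR_n = 1.0×0.6×300×6×96 = 103.7 kN; rupture φR_n = 0.75×0.6×450×6×96 = 116.6 kN; take 103.7 kN (yield).
Governing: min(149.7, 103.7) = 103.7 kN → base-metal shear.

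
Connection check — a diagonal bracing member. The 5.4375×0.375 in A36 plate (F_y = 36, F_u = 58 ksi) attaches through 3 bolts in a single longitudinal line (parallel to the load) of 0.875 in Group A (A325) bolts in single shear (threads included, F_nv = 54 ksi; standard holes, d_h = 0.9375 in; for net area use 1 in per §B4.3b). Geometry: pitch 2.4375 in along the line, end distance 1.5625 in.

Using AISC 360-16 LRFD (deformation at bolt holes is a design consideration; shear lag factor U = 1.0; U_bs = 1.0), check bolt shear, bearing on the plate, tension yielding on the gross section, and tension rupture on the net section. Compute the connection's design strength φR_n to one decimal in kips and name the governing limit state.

Bolt shear: A_b = π(0.875)²/4 = 0.60132 in². φR_n = 0.75 × 54 × 0.60132 × 3 × 1 = 73.1 kips.
Bearing (0.375 in plate, F_u = 58 ksi): end bolts L_c = 1.5625 − 0.9375/2 = 1.09375, R_n = min(1.2×1.09375×0.375×58, 2.4×0.875×0.375×58) = 28.547 kips/bolt; interior L_c = 2.4375 − 0.9375 = 1.5, R_n = 39.15 kips/bolt. φR_n = 0.75 × (1×28.547 + 2×39.15) = 80.1 kips.
Tension yield (gross): A_g = 5.4375×0.375 = 2.0391 in². φR_n = 0.90 × 36 × 2.0391 = 66.1 kips.
Tension rupture (net): A_n = (5.4375 − 1×1)×0.375 = 1.6641 in² (U = 1.0, A_e = A_n). φR_n = 0.75 × 58 × 1.6641 = 72.4 kips.
Governing: min(73.1, 80.1, 66.1, 72.4) = 66.1 kips → gross-section yield.

66.1 kips (gross-section yield governs)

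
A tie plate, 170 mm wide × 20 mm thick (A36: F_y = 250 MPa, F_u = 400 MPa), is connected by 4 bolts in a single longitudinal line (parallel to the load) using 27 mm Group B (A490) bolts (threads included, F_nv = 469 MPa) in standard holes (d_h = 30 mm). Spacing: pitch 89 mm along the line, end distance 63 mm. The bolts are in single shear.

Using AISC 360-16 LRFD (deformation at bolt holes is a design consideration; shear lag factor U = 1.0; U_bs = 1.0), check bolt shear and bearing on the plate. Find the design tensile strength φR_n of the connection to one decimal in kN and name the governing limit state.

Bolt shear: A_b = π(27)²/4 = 572.56 mm². φR_n = 0.75 × 469 × 572.56 × 4 × 1 = 805.6 kN.
Bearing (20 mm plate, F_u = 400 MPa): end bolts L_c = 63 − 30/2 = 48, R_n = min(1.2×48×20×400, 2.4×27×20×400) = 460.8 kN/bolt; interior L_c = 89 − 30 = 59, R_n = 518.4 kN/bolt. φR_n = 0.75 × (1×460.8 + 3×518.4) = 1512.0 kN.
Governing: min(805.6, 1512.0) = 805.6 kN → bolt shear.

805.6 kN (bolt shear governs)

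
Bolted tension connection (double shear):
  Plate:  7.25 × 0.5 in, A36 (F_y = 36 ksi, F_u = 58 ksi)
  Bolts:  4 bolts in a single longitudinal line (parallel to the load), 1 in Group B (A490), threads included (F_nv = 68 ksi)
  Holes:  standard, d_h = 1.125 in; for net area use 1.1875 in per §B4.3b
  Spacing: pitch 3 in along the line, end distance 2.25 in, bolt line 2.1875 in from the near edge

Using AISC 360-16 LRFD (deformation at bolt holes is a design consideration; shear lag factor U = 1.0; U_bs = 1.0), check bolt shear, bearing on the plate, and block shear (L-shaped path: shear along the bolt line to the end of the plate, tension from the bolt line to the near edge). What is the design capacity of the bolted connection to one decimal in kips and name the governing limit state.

125.8 kips (block shear governs)

Bolt shear: A_b = π(1)²/4 = 0.7854 in². φR_n = 0.75 × 68 × 0.7854 × 4 × 2 = 320.4 kips.
Bearing (0.5 in plate, F_u = 58 ksi): end bolts L_c = 2.25 − 1.125/2 = 1.6875, R_n = min(1.2×1.6875×0.5×58, 2.4×1×0.5×58) = 58.725 kips/bolt; interior L_c = 3 − 1.125 = 1.875, R_n = 65.25 kips/bolt. φR_n = 0.75 × (1×58.725 + 3×65.25) = 190.9 kips.
Block shear: shear path 1×[2.25+3×3] = 1×11.25 in, A_gv = 5.625, A_nv = 1×(11.25 − 3.5×1.1875)×0.5 = 3.5469 in²; tension to near edge: (2.1875 − 0.5×1.1875)×0.5 = 0.79688 in². R_n = min(0.6×58×3.5469, 0.6×36×5.625) + 1.0×58×0.79688 = min(123.43, 121.5) + 46.219 = 167.72 kips. φR_n = 0.75 × 167.72 = 125.8 kips.
Governing: min(320.4, 190.9, 125.8) = 125.8 kips → block shear.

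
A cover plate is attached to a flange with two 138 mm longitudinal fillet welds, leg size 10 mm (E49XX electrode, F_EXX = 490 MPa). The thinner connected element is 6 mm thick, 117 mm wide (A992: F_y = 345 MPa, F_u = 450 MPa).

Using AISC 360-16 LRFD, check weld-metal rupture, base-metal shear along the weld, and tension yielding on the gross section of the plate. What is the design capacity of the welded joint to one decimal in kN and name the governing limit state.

218.0 kN (gross-section yield governs)

Weld metal: throat = 0.707×10 = 7.07 mm, L = 2×138 = 276 mm. φR_n = 0.75 × 0.6 × 490 × 7.07 × 276 = 430.3 kN.
Base metal shear (6 mm plate): yield φR_n = 1.0×0.6×345×6×276 = 342.8 kN; rupture φR_n = 0.75×0.6×450×6×276 = 335.3 kN; take 335.3 kN (rupture).
Tension yield (gross): A_g = 117×6 = 702 mm². φR_n = 0.90 × 345 × 702 = 218.0 kN.
Governing: min(430.3, 335.3, 218.0) = 218.0 kN → gross-section yield.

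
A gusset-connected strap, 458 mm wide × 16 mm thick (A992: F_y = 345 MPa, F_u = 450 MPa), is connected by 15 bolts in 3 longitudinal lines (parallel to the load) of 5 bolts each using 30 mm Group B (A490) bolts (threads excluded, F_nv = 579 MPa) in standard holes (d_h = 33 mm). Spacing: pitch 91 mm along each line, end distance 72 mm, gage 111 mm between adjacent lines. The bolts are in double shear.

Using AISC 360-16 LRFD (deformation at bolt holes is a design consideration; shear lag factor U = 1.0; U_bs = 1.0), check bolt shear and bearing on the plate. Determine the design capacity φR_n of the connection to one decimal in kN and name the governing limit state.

5589.0 kN (bearing governs)

Bolt shear: A_b = π(30)²/4 = 706.86 mm². φR_n = 0.75 × 579 × 706.86 × 15 × 2 = 9208.6 kN.
Bearing (16 mm plate, F_u = 450 MPa): end bolts L_c = 72 − 33/2 = 55.5, R_n = min(1.2×55.5×16×450, 2.4×30×16×450) = 479.52 kN/bolt; interior L_c = 91 − 33 = 58, R_n = 501.12 kN/bolt. φR_n = 0.75 × (3×479.52 + 12×501.12) = 5589.0 kN.
Governing: min(9208.6, 5589.0) = 5589.0 kN → bearing.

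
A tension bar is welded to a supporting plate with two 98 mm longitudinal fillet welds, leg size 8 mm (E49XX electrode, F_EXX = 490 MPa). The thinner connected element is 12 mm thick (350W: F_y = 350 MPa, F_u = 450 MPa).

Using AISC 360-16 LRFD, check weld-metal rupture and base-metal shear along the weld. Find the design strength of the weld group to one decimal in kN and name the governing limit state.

244.4 kN (weld metal governs)

Weld metal: throat = 0.707×8 = 5.656 mm, L = 2×98 = 196 mm. φR_n = 0.75 × 0.6 × 490 × 5.656 × 196 = 244.4 kN.
Base metal shear (12 mm plate): yield φR_n = 1.0×0.6×350×12×196 = 493.9 kN; rupture φR_n = 0.75×0.6×450×12×196 = 476.3 kN; take 476.3 kN (rupture).
Governing: min(244.4, 476.3) = 244.4 kN → weld metal.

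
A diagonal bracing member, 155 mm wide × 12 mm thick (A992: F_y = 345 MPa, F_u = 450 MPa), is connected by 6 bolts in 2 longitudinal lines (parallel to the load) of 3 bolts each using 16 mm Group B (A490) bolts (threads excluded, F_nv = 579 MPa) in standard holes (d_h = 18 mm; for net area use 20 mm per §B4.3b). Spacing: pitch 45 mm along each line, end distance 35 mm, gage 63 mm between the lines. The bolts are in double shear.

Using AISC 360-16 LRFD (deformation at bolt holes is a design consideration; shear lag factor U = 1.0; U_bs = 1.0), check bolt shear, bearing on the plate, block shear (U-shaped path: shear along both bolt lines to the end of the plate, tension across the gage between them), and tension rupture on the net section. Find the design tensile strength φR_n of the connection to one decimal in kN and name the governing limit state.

Bolt shear: A_b = π(16)²/4 = 201.06 mm². φR_n = 0.75 × 579 × 201.06 × 6 × 2 = 1047.7 kN.
Bearing (12 mm plate, F_u = 450 MPa): end bolts L_c = 35 − 18/2 = 26, R_n = min(1.2×26×12×450, 2.4×16×12×450) = 168.48 kN/bolt; interior L_c = 45 − 18 = 27, R_n = 174.96 kN/bolt. φR_n = 0.75 × (2×168.48 + 4×174.96) = 777.6 kN.
Block shear: shear path 2×[35+2×45] = 2×125 mm, A_gv = 3000, A_nv = 2×(125 − 2.5×20)×12 = 1800 mm²; tension across gage: (63 − 1×20)×12 = 516 mm². R_n = min(0.6×450×1800, 0.6×345×3000) + 1.0×450×516 = min(486, 621) + 232.2 = 718.2 kN. φR_n = 0.75 × 718.2 = 538.7 kN.
Tension rupture (net): A_n = (155 − 2×20)×12 = 1380 mm² (U = 1.0, A_e = A_n). φR_n = 0.75 × 450 × 1380 = 465.8 kN.
Governing: min(1047.7, 777.6, 538.7, 465.8) = 465.8 kN → net-section rupture.

465.8 kN (net-section rupture governs)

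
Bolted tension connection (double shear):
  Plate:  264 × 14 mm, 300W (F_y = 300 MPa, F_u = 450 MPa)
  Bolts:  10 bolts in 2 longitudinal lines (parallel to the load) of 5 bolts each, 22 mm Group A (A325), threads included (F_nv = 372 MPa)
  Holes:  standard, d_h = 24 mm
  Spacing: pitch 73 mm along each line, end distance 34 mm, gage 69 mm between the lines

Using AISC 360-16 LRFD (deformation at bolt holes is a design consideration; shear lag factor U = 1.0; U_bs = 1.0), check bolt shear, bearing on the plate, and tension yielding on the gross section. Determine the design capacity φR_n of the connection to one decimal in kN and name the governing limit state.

997.9 kN (gross-section yield governs)

Bolt shear: A_b = π(22)²/4 = 380.13 mm². φR_n = 0.75 × 372 × 380.13 × 10 × 2 = 2121.1 kN.
Bearing (14 mm plate, F_u = 450 MPa): end bolts L_c = 34 − 24/2 = 22, R_n = min(1.2×22×14×450, 2.4×22×14×450) = 166.32 kN/bolt; interior L_c = 73 − 24 = 49, R_n = 332.64 kN/bolt. φR_n = 0.75 × (2×166.32 + 8×332.64) = 2245.3 kN.
Tension yield (gross): A_g = 264×14 = 3696 mm². φR_n = 0.90 × 300 × 3696 = 997.9 kN.
Governing: min(2121.1, 2245.3, 997.9) = 997.9 kN → gross-section yield.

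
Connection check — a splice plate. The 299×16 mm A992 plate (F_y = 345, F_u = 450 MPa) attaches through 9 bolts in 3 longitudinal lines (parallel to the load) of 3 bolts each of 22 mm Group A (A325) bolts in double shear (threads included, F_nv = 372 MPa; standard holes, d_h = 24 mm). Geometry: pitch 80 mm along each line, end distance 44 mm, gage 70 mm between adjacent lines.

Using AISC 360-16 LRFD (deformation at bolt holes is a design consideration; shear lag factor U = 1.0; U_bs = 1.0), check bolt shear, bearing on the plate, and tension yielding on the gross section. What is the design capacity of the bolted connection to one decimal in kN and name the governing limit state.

Bolt shear: A_b = π(22)²/4 = 380.13 mm². φR_n = 0.75 × 372 × 380.13 × 9 × 2 = 1909.0 kN.
Bearing (16 mm plate, F_u = 450 MPa): end bolts L_c = 44 − 24/2 = 32, R_n = min(1.2×32×16×450, 2.4×22×16×450) = 276.48 kN/bolt; interior L_c = 80 − 24 = 56, R_n = 380.16 kN/bolt. φR_n = 0.75 × (3×276.48 + 6×380.16) = 2332.8 kN.
Tension yield (gross): A_g = 299×16 = 4784 mm². φR_n = 0.90 × 345 × 4784 = 1485.4 kN.
Governing: min(1909.0, 2332.8, 1485.4) = 1485.4 kN → gross-section yield.

1485.4 kN (gross-section yield governs)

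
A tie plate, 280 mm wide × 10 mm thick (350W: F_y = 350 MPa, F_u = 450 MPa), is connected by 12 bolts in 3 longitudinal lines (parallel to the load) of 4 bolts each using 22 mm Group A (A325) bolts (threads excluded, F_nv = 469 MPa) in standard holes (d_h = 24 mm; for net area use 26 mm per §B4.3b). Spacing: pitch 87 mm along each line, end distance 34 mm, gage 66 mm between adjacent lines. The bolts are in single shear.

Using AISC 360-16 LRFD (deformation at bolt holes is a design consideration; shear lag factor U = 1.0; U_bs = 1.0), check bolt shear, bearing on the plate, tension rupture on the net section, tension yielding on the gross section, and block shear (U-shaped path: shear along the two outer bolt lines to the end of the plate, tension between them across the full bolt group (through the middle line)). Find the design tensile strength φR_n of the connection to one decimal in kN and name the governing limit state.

Bolt shear: A_b = π(22)²/4 = 380.13 mm². φR_n = 0.75 × 469 × 380.13 × 12 × 1 = 1604.5 kN.
Bearing (10 mm plate, F_u = 450 MPa): end bolts L_c = 34 − 24/2 = 22, R_n = min(1.2×22×10×450, 2.4×22×10×450) = 118.8 kN/bolt; interior L_c = 87 − 24 = 63, R_n = 237.6 kN/bolt. φR_n = 0.75 × (3×118.8 + 9×237.6) = 1871.1 kN.
Tension rupture (net): A_n = (280 − 3×26)×10 = 2020 mm² (U = 1.0, A_e = A_n). φR_n = 0.75 × 450 × 2020 = 681.8 kN.
Tension yield (gross): A_g = 280×10 = 2800 mm². φR_n = 0.90 × 350 × 2800 = 882.0 kN.
Block shear: shear path 2×[34+3×87] = 2×295 mm, A_gv = 5900, A_nv = 2×(295 − 3.5×26)×10 = 4080 mm²; tension across gage: (132 − 2×26)×10 = 800 mm². R_n = min(0.6×450×4080, 0.6×350×5900) + 1.0×450×800 = min(1101.6, 1239) + 360 = 1461.6 kN. φR_n = 0.75 × 1461.6 = 1096.2 kN.
Governing: min(1604.5, 1871.1, 681.8, 882.0, 1096.2) = 681.8 kN → net-section rupture.

681.8 kN (net-section rupture governs)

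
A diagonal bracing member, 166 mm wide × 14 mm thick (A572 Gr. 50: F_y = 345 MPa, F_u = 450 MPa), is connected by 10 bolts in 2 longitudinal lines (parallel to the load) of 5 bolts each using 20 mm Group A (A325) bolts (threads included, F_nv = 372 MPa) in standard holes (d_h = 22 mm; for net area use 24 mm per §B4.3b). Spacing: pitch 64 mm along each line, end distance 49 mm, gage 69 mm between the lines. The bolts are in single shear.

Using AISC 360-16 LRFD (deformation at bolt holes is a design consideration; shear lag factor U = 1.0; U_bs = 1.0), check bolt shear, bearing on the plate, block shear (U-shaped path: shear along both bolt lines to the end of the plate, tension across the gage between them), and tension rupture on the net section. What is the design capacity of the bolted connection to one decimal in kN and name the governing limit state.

Bolt shear: A_b = π(20)²/4 = 314.16 mm². φR_n = 0.75 × 372 × 314.16 × 10 × 1 = 876.5 kN.
Bearing (14 mm plate, F_u = 450 MPa): end bolts L_c = 49 − 22/2 = 38, R_n = min(1.2×38×14×450, 2.4×20×14×450) = 287.28 kN/bolt; interior L_c = 64 − 22 = 42, R_n = 302.4 kN/bolt. φR_n = 0.75 × (2×287.28 + 8×302.4) = 2245.3 kN.
Block shear: shear path 2×[49+4×64] = 2×305 mm, A_gv = 8540, A_nv = 2×(305 − 4.5×24)×14 = 5516 mm²; tension across gage: (69 − 1×24)×14 = 630 mm². R_n = min(0.6×450×5516, 0.6×345×8540) + 1.0×450×630 = min(1489.3, 1767.8) + 283.5 = 1772.8 kN. φR_n = 0.75 × 1772.8 = 1329.6 kN.
Tension rupture (net): A_n = (166 − 2×24)×14 = 1652 mm² (U = 1.0, A_e = A_n). φR_n = 0.75 × 450 × 1652 = 557.6 kN.
Governing: min(876.5, 2245.3, 1329.6, 557.6) = 557.6 kN → net-section rupture.

557.6 kN (net-section rupture governs)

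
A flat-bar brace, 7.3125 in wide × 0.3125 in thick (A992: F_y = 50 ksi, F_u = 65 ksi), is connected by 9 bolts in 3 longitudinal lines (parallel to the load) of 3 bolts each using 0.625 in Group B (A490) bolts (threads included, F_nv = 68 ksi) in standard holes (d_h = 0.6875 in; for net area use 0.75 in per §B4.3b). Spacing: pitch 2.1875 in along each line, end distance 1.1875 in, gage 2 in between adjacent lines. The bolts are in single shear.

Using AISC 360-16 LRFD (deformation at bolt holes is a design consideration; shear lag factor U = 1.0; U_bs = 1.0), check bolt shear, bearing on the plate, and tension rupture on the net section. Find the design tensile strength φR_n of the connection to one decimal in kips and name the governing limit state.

77.1 kips (net-section rupture governs)

Bolt shear: A_b = π(0.625)²/4 = 0.3068 in². φR_n = 0.75 × 68 × 0.3068 × 9 × 1 = 140.8 kips.
Bearing (0.3125 in plate, F_u = 65 ksi): end bolts L_c = 1.1875 − 0.6875/2 = 0.84375, R_n = min(1.2×0.84375×0.3125×65, 2.4×0.625×0.3125×65) = 20.566 kips/bolt; interior L_c = 2.1875 − 0.6875 = 1.5, R_n = 30.469 kips/bolt. φR_n = 0.75 × (3×20.566 + 6×30.469) = 183.4 kips.
Tension rupture (net): A_n = (7.3125 − 3×0.75)×0.3125 = 1.582 in² (U = 1.0, A_e = A_n). φR_n = 0.75 × 65 × 1.582 = 77.1 kips.
Governing: min(140.8, 183.4, 77.1) = 77.1 kips → net-section rupture.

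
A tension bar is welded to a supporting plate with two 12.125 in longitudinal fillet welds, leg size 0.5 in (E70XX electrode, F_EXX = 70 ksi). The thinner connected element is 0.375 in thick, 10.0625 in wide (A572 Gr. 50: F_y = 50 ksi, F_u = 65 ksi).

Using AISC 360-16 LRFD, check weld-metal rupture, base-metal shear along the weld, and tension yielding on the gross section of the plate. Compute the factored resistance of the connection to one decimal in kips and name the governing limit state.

169.8 kips (gross-section yield governs)

Weld metal: throat = 0.707×0.5 = 0.3535 in, L = 2×12.125 = 24.25 in. φR_n = 0.75 × 0.6 × 70 × 0.3535 × 24.25 = 270.0 kips.
Base metal shear (0.375 in plate): yield φR_n = 1.0×0.6×50×0.375×24.25 = 272.8 kips; rupture φR_n = 0.75×0.6×65×0.375×24.25 = 266.0 kips; take 266.0 kips (rupture).
Tension yield (gross): A_g = 10.0625×0.375 = 3.7734 in². φR_n = 0.90 × 50 × 3.7734 = 169.8 kips.
Governing: min(270.0, 266.0, 169.8) = 169.8 kips → gross-section yield.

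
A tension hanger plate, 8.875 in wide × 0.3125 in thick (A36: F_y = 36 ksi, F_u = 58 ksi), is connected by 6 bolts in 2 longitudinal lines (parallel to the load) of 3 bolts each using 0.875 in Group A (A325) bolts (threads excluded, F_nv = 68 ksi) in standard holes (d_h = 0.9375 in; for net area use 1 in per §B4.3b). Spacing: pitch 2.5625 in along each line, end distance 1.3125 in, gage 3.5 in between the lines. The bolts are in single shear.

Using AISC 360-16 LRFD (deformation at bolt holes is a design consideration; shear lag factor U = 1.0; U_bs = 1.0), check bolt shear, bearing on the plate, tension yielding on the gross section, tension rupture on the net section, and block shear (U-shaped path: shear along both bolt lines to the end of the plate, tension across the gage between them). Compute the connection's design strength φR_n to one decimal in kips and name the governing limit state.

Bolt shear: A_b = π(0.875)²/4 = 0.60132 in². φR_n = 0.75 × 68 × 0.60132 × 6 × 1 = 184.0 kips.
Bearing (0.3125 in plate, F_u = 58 ksi): end bolts L_c = 1.3125 − 0.9375/2 = 0.84375, R_n = min(1.2×0.84375×0.3125×58, 2.4×0.875×0.3125×58) = 18.352 kips/bolt; interior L_c = 2.5625 − 0.9375 = 1.625, R_n = 35.344 kips/bolt. φR_n = 0.75 × (2×18.352 + 4×35.344) = 133.6 kips.
Tension yield (gross): A_g = 8.875×0.3125 = 2.7734 in². φR_n = 0.90 × 36 × 2.7734 = 89.9 kips.
Tension rupture (net): A_n = (8.875 − 2×1)×0.3125 = 2.1484 in² (U = 1.0, A_e = A_n). φR_n = 0.75 × 58 × 2.1484 = 93.5 kips.
Block shear: shear path 2×[1.3125+2×2.5625] = 2×6.4375 in, A_gv = 4.0234, A_nv = 2×(6.4375 − 2.5×1)×0.3125 = 2.4609 in²; tension across gage: (3.5 − 1×1)×0.3125 = 0.78125 in². R_n = min(0.6×58×2.4609, 0.6×36×4.0234) + 1.0×58×0.78125 = min(85.639, 86.905) + 45.313 = 130.95 kips. φR_n = 0.75 × 130.95 = 98.2 kips.
Governing: min(184.0, 133.6, 89.9, 93.5, 98.2) = 89.9 kips → gross-section yield.

89.9 kips (gross-section yield governs)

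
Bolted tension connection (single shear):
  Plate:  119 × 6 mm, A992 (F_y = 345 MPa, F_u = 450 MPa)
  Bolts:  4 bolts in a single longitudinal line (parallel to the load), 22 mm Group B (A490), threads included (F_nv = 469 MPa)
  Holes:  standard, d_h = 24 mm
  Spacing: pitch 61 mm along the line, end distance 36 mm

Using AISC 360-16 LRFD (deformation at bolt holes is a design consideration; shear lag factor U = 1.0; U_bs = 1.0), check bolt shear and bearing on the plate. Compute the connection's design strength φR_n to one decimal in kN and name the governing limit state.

Bolt shear: A_b = π(22)²/4 = 380.13 mm². φR_n = 0.75 × 469 × 380.13 × 4 × 1 = 534.8 kN.
Bearing (6 mm plate, F_u = 450 MPa): end bolts L_c = 36 − 24/2 = 24, R_n = min(1.2×24×6×450, 2.4×22×6×450) = 77.76 kN/bolt; interior L_c = 61 − 24 = 37, R_n = 119.88 kN/bolt. φR_n = 0.75 × (1×77.76 + 3×119.88) = 328.1 kN.
Governing: min(534.8, 328.1) = 328.1 kN → bearing.

328.1 kN (bearing governs)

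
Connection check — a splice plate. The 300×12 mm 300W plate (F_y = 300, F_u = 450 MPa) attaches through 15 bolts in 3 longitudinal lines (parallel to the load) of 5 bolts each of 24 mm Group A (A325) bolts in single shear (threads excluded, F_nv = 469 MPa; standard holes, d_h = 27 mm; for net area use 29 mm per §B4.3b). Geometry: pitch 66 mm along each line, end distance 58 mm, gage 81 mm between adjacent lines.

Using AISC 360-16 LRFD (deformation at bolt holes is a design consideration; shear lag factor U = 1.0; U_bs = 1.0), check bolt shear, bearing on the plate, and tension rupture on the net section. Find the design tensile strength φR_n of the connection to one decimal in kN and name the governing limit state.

862.7 kN (net-section rupture governs)

Bolt shear: A_b = π(24)²/4 = 452.39 mm². φR_n = 0.75 × 469 × 452.39 × 15 × 1 = 2386.9 kN.
Bearing (12 mm plate, F_u = 450 MPa): end bolts L_c = 58 − 27/2 = 44.5, R_n = min(1.2×44.5×12×450, 2.4×24×12×450) = 288.36 kN/bolt; interior L_c = 66 − 27 = 39, R_n = 252.72 kN/bolt. φR_n = 0.75 × (3×288.36 + 12×252.72) = 2923.3 kN.
Tension rupture (net): A_n = (300 − 3×29)×12 = 2556 mm² (U = 1.0, A_e = A_n). φR_n = 0.75 × 450 × 2556 = 862.7 kN.
Governing: min(2386.9, 2923.3, 862.7) = 862.7 kN → net-section rupture.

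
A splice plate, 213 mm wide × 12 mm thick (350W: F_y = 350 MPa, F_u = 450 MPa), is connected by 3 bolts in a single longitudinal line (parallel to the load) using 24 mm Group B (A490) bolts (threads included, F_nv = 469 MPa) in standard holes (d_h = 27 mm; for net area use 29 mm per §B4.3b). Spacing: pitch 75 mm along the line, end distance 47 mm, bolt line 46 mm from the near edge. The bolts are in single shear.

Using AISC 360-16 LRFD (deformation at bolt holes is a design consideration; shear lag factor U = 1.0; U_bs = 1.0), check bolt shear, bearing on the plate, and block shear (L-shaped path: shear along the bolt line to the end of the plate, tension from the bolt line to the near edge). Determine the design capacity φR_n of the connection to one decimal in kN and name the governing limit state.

430.1 kN (block shear governs)

Bolt shear: A_b = π(24)²/4 = 452.39 mm². φR_n = 0.75 × 469 × 452.39 × 3 × 1 = 477.4 kN.
Bearing (12 mm plate, F_u = 450 MPa): end bolts L_c = 47 − 27/2 = 33.5, R_n = min(1.2×33.5×12×450, 2.4×24×12×450) = 217.08 kN/bolt; interior L_c = 75 − 27 = 48, R_n = 311.04 kN/bolt. φR_n = 0.75 × (1×217.08 + 2×311.04) = 629.4 kN.
Block shear: shear path 1×[47+2×75] = 1×197 mm, A_gv = 2364, A_nv = 1×(197 − 2.5×29)×12 = 1494 mm²; tension to near edge: (46 − 0.5×29)×12 = 378 mm². R_n = min(0.6×450×1494, 0.6×350×2364) + 1.0×450×378 = min(403.38, 496.44) + 170.1 = 573.48 kN. φR_n = 0.75 × 573.48 = 430.1 kN.
Governing: min(477.4, 629.4, 430.1) = 430.1 kN → block shear.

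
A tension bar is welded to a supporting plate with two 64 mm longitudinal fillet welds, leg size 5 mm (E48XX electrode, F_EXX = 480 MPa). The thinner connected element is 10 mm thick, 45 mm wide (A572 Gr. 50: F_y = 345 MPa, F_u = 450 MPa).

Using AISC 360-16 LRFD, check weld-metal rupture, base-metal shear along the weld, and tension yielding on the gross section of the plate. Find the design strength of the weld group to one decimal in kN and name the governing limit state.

Weld metal: throat = 0.707×5 = 3.535 mm, L = 2×64 = 128 mm. φR_n = 0.75 × 0.6 × 480 × 3.535 × 128 = 97.7 kN.
Base metal shear (10 mm plate): yield φR_n = 1.0×0.6×345×10×128 = 265.0 kN; rupture φR_n = 0.75×0.6×450×10×128 = 259.2 kN; take 259.2 kN (rupture).
Tension yield (gross): A_g = 45×10 = 450 mm². φR_n = 0.90 × 345 × 450 = 139.7 kN.
Governing: min(97.7, 259.2, 139.7) = 97.7 kN → weld metal.

97.7 kN (weld metal governs)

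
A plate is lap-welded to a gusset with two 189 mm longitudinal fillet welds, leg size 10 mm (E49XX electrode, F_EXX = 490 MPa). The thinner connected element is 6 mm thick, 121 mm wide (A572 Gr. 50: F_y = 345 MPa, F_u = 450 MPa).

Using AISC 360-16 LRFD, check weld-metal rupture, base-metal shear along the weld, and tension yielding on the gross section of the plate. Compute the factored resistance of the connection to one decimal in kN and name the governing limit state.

Weld metal: throat = 0.707×10 = 7.07 mm, L = 2×189 = 378 mm. φR_n = 0.75 × 0.6 × 490 × 7.07 × 378 = 589.3 kN.
Base metal shear (6 mm plate): yield φR_n = 1.0×0.6×345×6×378 = 469.5 kN; rupture φR_n = 0.75×0.6×450×6×378 = 459.3 kN; take 459.3 kN (rupture).
Tension yield (gross): A_g = 121×6 = 726 mm². φR_n = 0.90 × 345 × 726 = 225.4 kN.
Governing: min(589.3, 459.3, 225.4) = 225.4 kN → gross-section yield.

225.4 kN (gross-section yield governs)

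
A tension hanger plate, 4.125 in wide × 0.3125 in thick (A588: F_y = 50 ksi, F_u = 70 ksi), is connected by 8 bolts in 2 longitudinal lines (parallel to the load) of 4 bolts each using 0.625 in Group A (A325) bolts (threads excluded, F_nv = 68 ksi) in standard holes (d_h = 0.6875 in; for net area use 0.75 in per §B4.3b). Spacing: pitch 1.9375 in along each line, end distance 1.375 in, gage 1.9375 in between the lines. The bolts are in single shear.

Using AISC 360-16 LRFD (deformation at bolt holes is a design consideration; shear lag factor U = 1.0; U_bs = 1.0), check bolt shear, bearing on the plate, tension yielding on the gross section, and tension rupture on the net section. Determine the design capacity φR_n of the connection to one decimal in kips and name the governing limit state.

43.1 kips (net-section rupture governs)

Bolt shear: A_b = π(0.625)²/4 = 0.3068 in². φR_n = 0.75 × 68 × 0.3068 × 8 × 1 = 125.2 kips.
Bearing (0.3125 in plate, F_u = 70 ksi): end bolts L_c = 1.375 − 0.6875/2 = 1.03125, R_n = min(1.2×1.03125×0.3125×70, 2.4×0.625×0.3125×70) = 27.07 kips/bolt; interior L_c = 1.9375 − 0.6875 = 1.25, R_n = 32.813 kips/bolt. φR_n = 0.75 × (2×27.07 + 6×32.813) = 188.3 kips.
Tension yield (gross): A_g = 4.125×0.3125 = 1.2891 in². φR_n = 0.90 × 50 × 1.2891 = 58.0 kips.
Tension rupture (net): A_n = (4.125 − 2×0.75)×0.3125 = 0.82031 in² (U = 1.0, A_e = A_n). φR_n = 0.75 × 70 × 0.82031 = 43.1 kips.
Governing: min(125.2, 188.3, 58.0, 43.1) = 43.1 kips → net-section rupture.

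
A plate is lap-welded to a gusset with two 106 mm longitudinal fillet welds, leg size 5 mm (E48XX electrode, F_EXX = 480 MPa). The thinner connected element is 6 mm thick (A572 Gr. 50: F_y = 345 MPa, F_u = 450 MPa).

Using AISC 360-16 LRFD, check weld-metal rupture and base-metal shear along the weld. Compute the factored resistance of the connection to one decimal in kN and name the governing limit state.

161.9 kN (weld metal governs)

Weld metal: throat = 0.707×5 = 3.535 mm, L = 2×106 = 212 mm. φR_n = 0.75 × 0.6 × 480 × 3.535 × 212 = 161.9 kN.
Base metal shear (6 mm plate): yield φR_n = 1.0×0.6×345×6×212 = 263.3 kN; rupture φR_n = 0.75×0.6×450×6×212 = 257.6 kN; take 257.6 kN (rupture).
Governing: min(161.9, 257.6) = 161.9 kN → weld metal.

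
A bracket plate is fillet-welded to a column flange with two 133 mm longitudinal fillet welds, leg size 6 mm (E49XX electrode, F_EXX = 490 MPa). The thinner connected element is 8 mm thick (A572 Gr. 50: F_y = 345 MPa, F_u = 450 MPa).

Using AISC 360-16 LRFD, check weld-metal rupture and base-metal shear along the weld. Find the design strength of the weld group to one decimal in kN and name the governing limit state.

248.8 kN (weld metal governs)

Weld metal: throat = 0.707×6 = 4.242 mm, L = 2×133 = 266 mm. φR_n = 0.75 × 0.6 × 490 × 4.242 × 266 = 248.8 kN.
Base metal shear (8 mm plate): yield φR_n = 1.0×0.6×345×8×266 = 440.5 kN; rupture φR_n = 0.75×0.6×450×8×266 = 430.9 kN; take 430.9 kN (rupture).
Governing: min(248.8, 430.9) = 248.8 kN → weld metal.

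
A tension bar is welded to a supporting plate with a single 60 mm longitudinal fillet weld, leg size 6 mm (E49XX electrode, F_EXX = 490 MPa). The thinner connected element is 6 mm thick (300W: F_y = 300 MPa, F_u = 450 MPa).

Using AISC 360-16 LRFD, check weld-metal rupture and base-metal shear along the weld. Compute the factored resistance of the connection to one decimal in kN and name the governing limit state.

Weld metal: throat = 0.707×6 = 4.242 mm, L = 60 mm. φR_n = 0.75 × 0.6 × 490 × 4.242 × 60 = 56.1 kN.
Base metal shear (6 mm plate): yield φR_n = 1.0×0.6×300×6×60 = 64.8 kN; rupture φR_n = 0.75×0.6×450×6×60 = 72.9 kN; take 64.8 kN (yield).
Governing: min(56.1, 64.8) = 56.1 kN → weld metal.

56.1 kN (weld metal governs)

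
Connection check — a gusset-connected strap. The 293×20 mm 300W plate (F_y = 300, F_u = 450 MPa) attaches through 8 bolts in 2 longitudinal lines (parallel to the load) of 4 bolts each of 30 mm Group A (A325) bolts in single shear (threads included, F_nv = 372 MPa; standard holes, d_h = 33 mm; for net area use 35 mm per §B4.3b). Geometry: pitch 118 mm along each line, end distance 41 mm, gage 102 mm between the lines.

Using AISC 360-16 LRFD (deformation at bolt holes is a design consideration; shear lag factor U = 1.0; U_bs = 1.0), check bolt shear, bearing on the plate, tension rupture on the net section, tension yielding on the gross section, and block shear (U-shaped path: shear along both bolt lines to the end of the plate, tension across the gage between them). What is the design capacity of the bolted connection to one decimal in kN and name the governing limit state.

Bolt shear: A_b = π(30)²/4 = 706.86 mm². φR_n = 0.75 × 372 × 706.86 × 8 × 1 = 1577.7 kN.
Bearing (20 mm plate, F_u = 450 MPa): end bolts L_c = 41 − 33/2 = 24.5, R_n = min(1.2×24.5×20×450, 2.4×30×20×450) = 264.6 kN/bolt; interior L_c = 118 − 33 = 85, R_n = 648 kN/bolt. φR_n = 0.75 × (2×264.6 + 6×648) = 3312.9 kN.
Tension rupture (net): A_n = (293 − 2×35)×20 = 4460 mm² (U = 1.0, A_e = A_n). φR_n = 0.75 × 450 × 4460 = 1505.3 kN.
Tension yield (gross): A_g = 293×20 = 5860 mm². φR_n = 0.90 × 300 × 5860 = 1582.2 kN.
Block shear: shear path 2×[41+3×118] = 2×395 mm, A_gv = 15800, A_nv = 2×(395 − 3.5×35)×20 = 10900 mm²; tension across gage: (102 − 1×35)×20 = 1340 mm². R_n = min(0.6×450×10900, 0.6×300×15800) + 1.0×450×1340 = min(2943, 2844) + 603 = 3447 kN. φR_n = 0.75 × 3447 = 2585.3 kN.
Governing: min(1577.7, 3312.9, 1505.3, 1582.2, 2585.3) = 1505.3 kN → net-section rupture.

1505.3 kN (net-section rupture governs)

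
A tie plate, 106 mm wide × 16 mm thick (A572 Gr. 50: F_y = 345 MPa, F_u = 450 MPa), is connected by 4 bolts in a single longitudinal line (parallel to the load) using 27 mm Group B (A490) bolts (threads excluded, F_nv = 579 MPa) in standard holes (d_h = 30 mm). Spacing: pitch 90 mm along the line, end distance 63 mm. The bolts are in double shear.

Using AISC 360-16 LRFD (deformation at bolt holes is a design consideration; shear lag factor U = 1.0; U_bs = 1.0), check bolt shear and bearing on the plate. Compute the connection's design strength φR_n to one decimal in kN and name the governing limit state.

1360.8 kN (bearing governs)

Bolt shear: A_b = π(27)²/4 = 572.56 mm². φR_n = 0.75 × 579 × 572.56 × 4 × 2 = 1989.1 kN.
Bearing (16 mm plate, F_u = 450 MPa): end bolts L_c = 63 − 30/2 = 48, R_n = min(1.2×48×16×450, 2.4×27×16×450) = 414.72 kN/bolt; interior L_c = 90 − 30 = 60, R_n = 466.56 kN/bolt. φR_n = 0.75 × (1×414.72 + 3×466.56) = 1360.8 kN.
Governing: min(1989.1, 1360.8) = 1360.8 kN → bearing.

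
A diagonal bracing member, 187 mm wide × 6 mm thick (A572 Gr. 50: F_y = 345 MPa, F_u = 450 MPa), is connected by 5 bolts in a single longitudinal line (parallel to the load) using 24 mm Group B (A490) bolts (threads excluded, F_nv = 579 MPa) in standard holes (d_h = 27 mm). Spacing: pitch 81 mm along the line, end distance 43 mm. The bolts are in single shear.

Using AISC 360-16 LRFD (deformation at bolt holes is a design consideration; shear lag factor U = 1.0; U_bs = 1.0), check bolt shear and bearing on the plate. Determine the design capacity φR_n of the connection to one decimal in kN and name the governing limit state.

Bolt shear: A_b = π(24)²/4 = 452.39 mm². φR_n = 0.75 × 579 × 452.39 × 5 × 1 = 982.3 kN.
Bearing (6 mm plate, F_u = 450 MPa): end bolts L_c = 43 − 27/2 = 29.5, R_n = min(1.2×29.5×6×450, 2.4×24×6×450) = 95.58 kN/bolt; interior L_c = 81 − 27 = 54, R_n = 155.52 kN/bolt. φR_n = 0.75 × (1×95.58 + 4×155.52) = 538.2 kN.
Governing: min(982.3, 538.2) = 538.2 kN → bearing.

538.2 kN (bearing governs)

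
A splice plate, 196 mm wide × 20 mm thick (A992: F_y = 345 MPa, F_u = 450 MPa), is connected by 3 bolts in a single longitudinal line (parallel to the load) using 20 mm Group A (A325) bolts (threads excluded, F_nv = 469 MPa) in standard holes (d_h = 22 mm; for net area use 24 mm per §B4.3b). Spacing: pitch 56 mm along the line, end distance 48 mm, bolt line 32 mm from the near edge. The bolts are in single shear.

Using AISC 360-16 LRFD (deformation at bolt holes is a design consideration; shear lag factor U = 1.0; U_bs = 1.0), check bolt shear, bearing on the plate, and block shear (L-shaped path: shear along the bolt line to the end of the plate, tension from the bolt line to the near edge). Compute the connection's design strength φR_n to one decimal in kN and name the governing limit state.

331.5 kN (bolt shear governs)

Bolt shear: A_b = π(20)²/4 = 314.16 mm². φR_n = 0.75 × 469 × 314.16 × 3 × 1 = 331.5 kN.
Bearing (20 mm plate, F_u = 450 MPa): end bolts L_c = 48 − 22/2 = 37, R_n = min(1.2×37×20×450, 2.4×20×20×450) = 399.6 kN/bolt; interior L_c = 56 − 22 = 34, R_n = 367.2 kN/bolt. φR_n = 0.75 × (1×399.6 + 2×367.2) = 850.5 kN.
Block shear: shear path 1×[48+2×56] = 1×160 mm, A_gv = 3200, A_nv = 1×(160 − 2.5×24)×20 = 2000 mm²; tension to near edge: (32 − 0.5×24)×20 = 400 mm². R_n = min(0.6×450×2000, 0.6×345×3200) + 1.0×450×400 = min(540, 662.4) + 180 = 720 kN. φR_n = 0.75 × 720 = 540.0 kN.
Governing: min(331.5, 850.5, 540.0) = 331.5 kN → bolt shear.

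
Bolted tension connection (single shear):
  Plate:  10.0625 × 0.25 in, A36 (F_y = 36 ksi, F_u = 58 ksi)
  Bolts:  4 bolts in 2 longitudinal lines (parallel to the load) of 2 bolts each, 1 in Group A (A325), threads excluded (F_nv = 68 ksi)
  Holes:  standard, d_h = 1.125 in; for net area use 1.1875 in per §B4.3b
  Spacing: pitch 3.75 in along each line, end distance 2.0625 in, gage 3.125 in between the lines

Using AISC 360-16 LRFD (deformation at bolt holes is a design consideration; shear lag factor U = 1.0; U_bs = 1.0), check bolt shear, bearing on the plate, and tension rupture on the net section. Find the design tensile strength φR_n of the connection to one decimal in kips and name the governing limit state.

83.6 kips (net-section rupture governs)

Bolt shear: A_b = π(1)²/4 = 0.7854 in². φR_n = 0.75 × 68 × 0.7854 × 4 × 1 = 160.2 kips.
Bearing (0.25 in plate, F_u = 58 ksi): end bolts L_c = 2.0625 − 1.125/2 = 1.5, R_n = min(1.2×1.5×0.25×58, 2.4×1×0.25×58) = 26.1 kips/bolt; interior L_c = 3.75 − 1.125 = 2.625, R_n = 34.8 kips/bolt. φR_n = 0.75 × (2×26.1 + 2×34.8) = 91.4 kips.
Tension rupture (net): A_n = (10.0625 − 2×1.1875)×0.25 = 1.9219 in² (U = 1.0, A_e = A_n). φR_n = 0.75 × 58 × 1.9219 = 83.6 kips.
Governing: min(160.2, 91.4, 83.6) = 83.6 kips → net-section rupture.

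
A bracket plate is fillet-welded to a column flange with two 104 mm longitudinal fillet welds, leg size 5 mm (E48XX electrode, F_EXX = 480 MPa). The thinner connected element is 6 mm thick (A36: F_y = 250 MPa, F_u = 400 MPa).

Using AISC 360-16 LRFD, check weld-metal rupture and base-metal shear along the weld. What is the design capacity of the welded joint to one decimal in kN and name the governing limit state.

Weld metal: throat = 0.707×5 = 3.535 mm, L = 2×104 = 208 mm. φR_n = 0.75 × 0.6 × 480 × 3.535 × 208 = 158.8 kN.
Base metal shear (6 mm plate): yield φR_n = 1.0×0.6×250×6×208 = 187.2 kN; rupture φR_n = 0.75×0.6×400×6×208 = 224.6 kN; take 187.2 kN (yield).
Governing: min(158.8, 187.2) = 158.8 kN → weld metal.

158.8 kN (weld metal governs)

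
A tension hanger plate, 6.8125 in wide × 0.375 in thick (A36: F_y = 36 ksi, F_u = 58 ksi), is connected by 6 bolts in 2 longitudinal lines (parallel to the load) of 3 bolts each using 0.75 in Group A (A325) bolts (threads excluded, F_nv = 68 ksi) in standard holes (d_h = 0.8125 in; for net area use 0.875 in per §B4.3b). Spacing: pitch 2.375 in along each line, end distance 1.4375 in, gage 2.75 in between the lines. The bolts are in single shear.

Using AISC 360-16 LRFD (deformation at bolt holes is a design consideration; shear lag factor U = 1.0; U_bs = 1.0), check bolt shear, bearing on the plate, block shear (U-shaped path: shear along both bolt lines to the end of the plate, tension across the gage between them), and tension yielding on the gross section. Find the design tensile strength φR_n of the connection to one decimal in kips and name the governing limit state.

82.8 kips (gross-section yield governs)

Bolt shear: A_b = π(0.75)²/4 = 0.44179 in². φR_n = 0.75 × 68 × 0.44179 × 6 × 1 = 135.2 kips.
Bearing (0.375 in plate, F_u = 58 ksi): end bolts L_c = 1.4375 − 0.8125/2 = 1.03125, R_n = min(1.2×1.03125×0.375×58, 2.4×0.75×0.375×58) = 26.916 kips/bolt; interior L_c = 2.375 − 0.8125 = 1.5625, R_n = 39.15 kips/bolt. φR_n = 0.75 × (2×26.916 + 4×39.15) = 157.8 kips.
Block shear: shear path 2×[1.4375+2×2.375] = 2×6.1875 in, A_gv = 4.6406, A_nv = 2×(6.1875 − 2.5×0.875)×0.375 = 3 in²; tension across gage: (2.75 − 1×0.875)×0.375 = 0.70313 in². R_n = min(0.6×58×3, 0.6×36×4.6406) + 1.0×58×0.70313 = min(104.4, 100.24) + 40.782 = 141.02 kips. φR_n = 0.75 × 141.02 = 105.8 kips.
Tension yield (gross): A_g = 6.8125×0.375 = 2.5547 in². φR_n = 0.90 × 36 × 2.5547 = 82.8 kips.
Governing: min(135.2, 157.8, 105.8, 82.8) = 82.8 kips → gross-section yield.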